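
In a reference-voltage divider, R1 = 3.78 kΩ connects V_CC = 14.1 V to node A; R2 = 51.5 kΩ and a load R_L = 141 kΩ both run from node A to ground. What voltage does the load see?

R2 ‖ R_L = (51.5 × 141)/(51.5 + 141) = 37.72 kΩ.
Voltage divider with the loaded lower leg: V_out = 14.1 × 37.72/(3.78 + 37.72) = 14.1 × 0.9089 = 12.82 V.

V_out ≈ 12.8 V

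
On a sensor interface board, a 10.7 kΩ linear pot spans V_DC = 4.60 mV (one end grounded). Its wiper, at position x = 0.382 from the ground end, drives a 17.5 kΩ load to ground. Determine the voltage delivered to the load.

Split the track: R_lower = x·R_p = 4.087 kΩ, R_upper = (1−x)·R_p = 6.613 kΩ.
Lower segment in parallel with the load: 4.087 ‖ 17.5 = 3.313 kΩ.
Loaded-divider output: V_out = 4.60 × 0.3338 = 1.536 mV.

V_out ≈ 1.54 mV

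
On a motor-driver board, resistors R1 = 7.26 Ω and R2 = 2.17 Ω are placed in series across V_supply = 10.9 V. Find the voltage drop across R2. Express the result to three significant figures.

V ≈ 2.51 V

Series total: ΣR = 7.26 + 2.17 = 9.430 Ω.
Voltage divider: V = V_supply · (2.170 / 9.430) = 10.9 × 0.2301 = 2.508 V.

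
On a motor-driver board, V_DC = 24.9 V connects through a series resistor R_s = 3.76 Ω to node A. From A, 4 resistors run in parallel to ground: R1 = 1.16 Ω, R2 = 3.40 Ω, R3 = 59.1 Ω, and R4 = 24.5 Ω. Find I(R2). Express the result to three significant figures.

I ≈ 1.32 A

Equivalent of the parallel group: R_p = 0.8238 Ω.
V_A = 24.9 × 0.8238/4.584 = 4.475 V.
Branch current I = V_A/R2 = 4.475/3.40 = 1.316 A.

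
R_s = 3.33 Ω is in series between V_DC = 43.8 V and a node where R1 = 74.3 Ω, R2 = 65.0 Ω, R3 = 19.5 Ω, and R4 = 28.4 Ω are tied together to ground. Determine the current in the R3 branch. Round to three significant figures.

I ≈ 1.62 A

Equivalent of the parallel group: R_p = 8.670 Ω.
V_A = 43.8 × 8.670/12.00 = 31.65 V.
Branch current I = V_A/R3 = 31.65/19.5 = 1.623 A.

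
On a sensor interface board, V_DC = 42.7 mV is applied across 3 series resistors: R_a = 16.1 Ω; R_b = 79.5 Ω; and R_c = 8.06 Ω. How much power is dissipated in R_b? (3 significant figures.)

Series current I = V_DC/ΣR = 42.7/103.7 = 0.4119 mA.
V(R_b) = I·R = 32.75 mV; P = V·I = 32.75 × 0.4119 = 13.49 µW.

P ≈ 13.5 µW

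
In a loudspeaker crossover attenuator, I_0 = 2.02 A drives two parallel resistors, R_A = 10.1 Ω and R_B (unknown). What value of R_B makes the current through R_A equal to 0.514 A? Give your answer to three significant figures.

R_B ≈ 3.45 Ω

In a two-way split, I_A/I_0 = R_B/(R_A + R_B).
0.514/2.02 = R_B/(R_A + R_B) → R_B = R_A · (0.2545)/(1 − 0.2545) = 10.1 × 0.3413 = 3.447 Ω.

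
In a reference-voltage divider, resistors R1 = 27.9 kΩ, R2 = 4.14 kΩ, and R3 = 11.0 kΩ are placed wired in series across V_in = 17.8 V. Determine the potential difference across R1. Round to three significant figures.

Series total: ΣR = 27.9 + 4.14 + 11.0 = 43.04 kΩ.
V = V_in · R/ΣR = 17.8 × 0.6482 = 11.54 V.

V ≈ 11.5 V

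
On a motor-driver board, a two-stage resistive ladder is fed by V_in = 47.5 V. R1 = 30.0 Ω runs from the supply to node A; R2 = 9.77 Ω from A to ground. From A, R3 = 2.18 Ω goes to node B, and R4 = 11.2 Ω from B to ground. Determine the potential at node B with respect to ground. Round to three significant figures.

The second stage (R3 + R4 = 13.38 Ω) loads node A in parallel with R2.
Effective lower resistance at A: R2 ‖ 13.38 = 5.647 Ω.
First divider: V_A = V_in · 5.647/(30.0 + 5.647) = 7.524 V.
Then the unloaded second divider: V_B = V_A × R4/(R3+R4) = 7.524 × 0.8371 = 6.298 V.

V_B ≈ 6.30 V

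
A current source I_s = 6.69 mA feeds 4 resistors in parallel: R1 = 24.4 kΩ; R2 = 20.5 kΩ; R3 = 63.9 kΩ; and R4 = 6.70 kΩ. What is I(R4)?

Total conductance ΣG = 1/24.4 + 1/20.5 + 1/63.9 + 1/6.70 = 0.2547 (units of 1/kΩ).
By the current-divider rule, I = I_s · G_k/ΣG = 6.69 × 0.5861 = 3.921 mA.

I ≈ 3.92 mA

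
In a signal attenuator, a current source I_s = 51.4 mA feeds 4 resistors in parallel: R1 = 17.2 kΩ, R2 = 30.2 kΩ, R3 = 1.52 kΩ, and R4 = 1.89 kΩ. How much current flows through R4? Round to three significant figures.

Conductances: ΣG = 1/17.2 + 1/30.2 + 1/1.52 + 1/1.89 = 1.278 (1/kΩ).
By the current-divider rule, I = I_s · G_k/ΣG = 51.4 × 0.4139 = 21.28 mA.

I ≈ 21.3 mA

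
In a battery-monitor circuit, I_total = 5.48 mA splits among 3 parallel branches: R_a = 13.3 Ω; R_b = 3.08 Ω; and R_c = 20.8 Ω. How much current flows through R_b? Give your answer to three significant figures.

I ≈ 3.97 mA

Total conductance ΣG = 1/13.3 + 1/3.08 + 1/20.8 = 0.4479 (units of 1/Ω).
R_b takes the fraction G_k/ΣG = 0.3247/0.4479 = 0.7248, so I = 5.48 × 0.7248 = 3.972 mA.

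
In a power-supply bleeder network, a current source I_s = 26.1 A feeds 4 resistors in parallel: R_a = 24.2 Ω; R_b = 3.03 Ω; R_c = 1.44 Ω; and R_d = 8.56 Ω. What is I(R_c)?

I ≈ 15.3 A

Total conductance ΣG = 1/24.2 + 1/3.03 + 1/1.44 + 1/8.56 = 1.183 (units of 1/Ω).
Current divider: I(R_c) = I_s · G_k/ΣG = 26.1 × (0.6944/1.183) = 26.1 × 0.5872 = 15.33 A.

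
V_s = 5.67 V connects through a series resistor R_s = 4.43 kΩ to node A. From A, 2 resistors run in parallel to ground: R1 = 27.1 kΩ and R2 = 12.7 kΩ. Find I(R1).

Equivalent of the parallel group: R_p = 8.647 kΩ.
V_A by voltage divider: V_A = 5.67 × 8.647/(4.43 + 8.647) = 3.749 V.
I(R1) = V_A / R1 = 3.749/27.1 = 0.1384 mA.

I ≈ 0.138 mA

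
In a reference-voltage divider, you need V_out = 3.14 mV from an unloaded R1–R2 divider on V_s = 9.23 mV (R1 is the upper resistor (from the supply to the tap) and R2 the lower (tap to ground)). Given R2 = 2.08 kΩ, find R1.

R1 ≈ 4.03 kΩ

The divider ratio is R2/(R1+R2) = 3.14/9.23 = 0.3402.
So R1 = R2 · (V_s/V_out − 1) = 2.08 × (9.23/3.14 − 1) = 2.08 × 1.939 = 4.034 kΩ.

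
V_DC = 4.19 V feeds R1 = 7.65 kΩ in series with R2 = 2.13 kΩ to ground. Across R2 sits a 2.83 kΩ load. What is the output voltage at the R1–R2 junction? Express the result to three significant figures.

V_out ≈ 0.574 V

R2 ‖ R_L = (2.13 × 2.83)/(2.13 + 2.83) = 1.215 kΩ.
Voltage divider with the loaded lower leg: V_out = 4.19 × 1.215/(7.65 + 1.215) = 4.19 × 0.1371 = 0.5744 V.
(Unloaded it would be 0.913 V; the load pulls it down.)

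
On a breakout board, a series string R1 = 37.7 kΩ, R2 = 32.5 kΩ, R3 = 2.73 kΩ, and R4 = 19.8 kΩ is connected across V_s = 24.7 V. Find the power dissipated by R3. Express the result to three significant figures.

The common current is I = 24.7/92.73 = 0.2664 mA.
P = I²R = 0.07095 × 2.73 = 0.1937 mW.

P ≈ 0.194 mW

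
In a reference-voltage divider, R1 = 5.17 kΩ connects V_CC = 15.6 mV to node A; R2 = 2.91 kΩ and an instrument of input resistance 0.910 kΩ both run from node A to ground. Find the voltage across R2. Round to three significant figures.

The load sits in parallel with R2, giving an effective lower resistance R2' = R2·R_L/(R2+R_L) = 0.6932 kΩ.
Voltage divider with the loaded lower leg: V_out = 15.6 × 0.6932/(5.17 + 0.6932) = 15.6 × 0.1182 = 1.844 mV.
(Unloaded it would be 5.62 mV; the load pulls it down.)

V_out ≈ 1.84 mV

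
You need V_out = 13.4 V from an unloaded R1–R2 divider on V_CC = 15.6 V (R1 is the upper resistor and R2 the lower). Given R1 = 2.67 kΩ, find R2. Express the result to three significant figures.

Required fraction k = V_out/V_CC = 0.8590.
Rearranging, R2 = R1·k/(1−k) = 2.67 × 6.091 = 16.26 kΩ.

R2 ≈ 16.3 kΩ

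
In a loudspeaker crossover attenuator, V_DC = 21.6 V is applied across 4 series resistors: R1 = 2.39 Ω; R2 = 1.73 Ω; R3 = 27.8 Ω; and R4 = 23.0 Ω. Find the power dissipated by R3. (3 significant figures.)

Series current I = V_DC/ΣR = 21.6/54.92 = 0.3933 A.
P(R3) = I²·R3 = (0.3933)² × 27.8 = 4.300 W.

P ≈ 4.30 W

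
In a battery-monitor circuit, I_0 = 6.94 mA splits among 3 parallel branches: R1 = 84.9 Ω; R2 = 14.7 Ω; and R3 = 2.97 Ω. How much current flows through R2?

Conductances: ΣG = 1/84.9 + 1/14.7 + 1/2.97 = 0.4165 (1/Ω).
Current divider: I(R2) = I_0 · G_k/ΣG = 6.94 × (0.06803/0.4165) = 6.94 × 0.1633 = 1.133 mA.

I ≈ 1.13 mA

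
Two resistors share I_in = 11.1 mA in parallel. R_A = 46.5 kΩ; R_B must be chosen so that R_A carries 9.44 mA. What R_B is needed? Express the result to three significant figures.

Two-branch current divider: I_A = I_in · R_B/(R_A + R_B).
With f = 0.8505, R_B = R_A · f/(1−f) = 46.5 × 5.687 = 264.4 kΩ.

R_B ≈ 264 kΩ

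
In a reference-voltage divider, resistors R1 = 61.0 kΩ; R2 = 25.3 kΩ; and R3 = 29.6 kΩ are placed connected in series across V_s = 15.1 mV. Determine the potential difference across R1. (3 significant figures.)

V ≈ 7.95 mV

ΣR = 61.0 + 25.3 + 29.6 = 115.9 kΩ.
By the voltage-divider rule, V = 15.1 × 61.00/115.9 = 7.947 mV.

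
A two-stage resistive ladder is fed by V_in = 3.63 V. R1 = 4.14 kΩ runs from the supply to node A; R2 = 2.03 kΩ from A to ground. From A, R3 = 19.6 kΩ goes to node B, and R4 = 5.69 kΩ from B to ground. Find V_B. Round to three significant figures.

V_B ≈ 0.255 V

Looking into the second stage from A: R3 + R4 = 25.29 kΩ appears in parallel with R2.
R2 ‖ (R3+R4) = 1.879 kΩ.
First divider: V_A = V_in · 1.879/(4.14 + 1.879) = 1.133 V.
Then the unloaded second divider: V_B = V_A × R4/(R3+R4) = 1.133 × 0.2250 = 0.2550 V.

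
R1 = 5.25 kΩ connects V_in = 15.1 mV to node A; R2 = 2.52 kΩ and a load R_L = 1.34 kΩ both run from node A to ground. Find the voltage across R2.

V_out ≈ 2.16 mV

The load sits in parallel with R2, giving an effective lower resistance R2' = R2·R_L/(R2+R_L) = 0.8748 kΩ.
Then V_out = V_in · R2'/(R1 + R2') = 15.1 × 0.8748/6.125 = 2.157 mV.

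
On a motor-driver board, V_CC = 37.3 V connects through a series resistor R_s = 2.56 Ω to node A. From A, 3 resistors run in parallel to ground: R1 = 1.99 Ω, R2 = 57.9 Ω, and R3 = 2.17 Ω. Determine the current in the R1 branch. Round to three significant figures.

I ≈ 5.34 A

Parallel bank: R_p = 1/(1/1.99 + 1/57.9 + 1/2.17) = 1.020 Ω.
V_A = 37.3 × 1.020/3.580 = 10.63 V.
I(R1) = V_A / R1 = 10.63/1.99 = 5.340 A.
(Check via current divider: I_total = 10.42 A; share G_k/ΣG = 0.5124 → same result.)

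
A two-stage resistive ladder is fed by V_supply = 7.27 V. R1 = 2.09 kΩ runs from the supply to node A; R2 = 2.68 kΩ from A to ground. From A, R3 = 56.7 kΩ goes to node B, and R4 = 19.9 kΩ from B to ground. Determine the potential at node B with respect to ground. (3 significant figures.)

V_B ≈ 1.05 V

The second stage (R3 + R4 = 76.60 kΩ) loads node A in parallel with R2.
Effective lower resistance at A: R2 ‖ 76.60 = 2.589 kΩ.
So V_A = 7.27 × 0.5534 = 4.023 V.
Stage 2 is unloaded, so V_B = V_A · R4/(R3+R4) = 4.023 × 19.9/76.60 = 1.045 V.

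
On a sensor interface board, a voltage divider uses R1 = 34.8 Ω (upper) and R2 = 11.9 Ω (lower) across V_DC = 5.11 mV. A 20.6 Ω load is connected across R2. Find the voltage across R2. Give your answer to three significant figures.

First combine the lower leg with the load: R2 ‖ R_L = 7.543 Ω.
Now apply the divider: V_out = 5.11 × 0.1781 = 0.9103 mV.

V_out ≈ 0.910 mV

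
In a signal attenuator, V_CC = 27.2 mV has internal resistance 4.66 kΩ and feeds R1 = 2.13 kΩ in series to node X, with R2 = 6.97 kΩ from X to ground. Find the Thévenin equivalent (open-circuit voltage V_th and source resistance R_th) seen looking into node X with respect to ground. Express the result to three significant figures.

R1' = 4.66 + 2.13 = 6.790 kΩ (source resistance + R1).
With X open, the divider is unloaded: V_th = 27.2 × 6.97/13.76 = 13.78 mV.
Looking into X with the source shorted: R_th = R1'·R2/(R1'+R2) = 6.790 × 6.97/13.76 = 3.439 kΩ.

V_th ≈ 13.8 mV, R_th ≈ 3.44 kΩ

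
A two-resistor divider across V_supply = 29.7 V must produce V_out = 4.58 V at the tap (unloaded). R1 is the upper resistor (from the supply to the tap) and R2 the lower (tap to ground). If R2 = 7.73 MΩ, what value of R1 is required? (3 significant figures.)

Required fraction k = V_out/V_supply = 0.1542.
R1 = R2·(1/k − 1) = 7.73 × 5.485 = 42.40 MΩ.

R1 ≈ 42.4 MΩ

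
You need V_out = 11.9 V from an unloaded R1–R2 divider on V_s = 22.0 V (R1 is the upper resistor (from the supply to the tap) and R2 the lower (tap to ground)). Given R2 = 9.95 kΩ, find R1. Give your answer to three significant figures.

Required fraction k = V_out/V_s = 0.5409.
So R1 = R2 · (V_s/V_out − 1) = 9.95 × (22.0/11.9 − 1) = 9.95 × 0.8487 = 8.445 kΩ.

R1 ≈ 8.44 kΩ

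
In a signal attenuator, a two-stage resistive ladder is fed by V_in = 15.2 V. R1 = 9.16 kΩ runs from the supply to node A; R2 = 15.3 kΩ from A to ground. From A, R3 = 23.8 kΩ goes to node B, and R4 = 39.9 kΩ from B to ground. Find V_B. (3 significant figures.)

V_B ≈ 5.46 V

The second stage (R3 + R4 = 63.70 kΩ) loads node A in parallel with R2.
R2 ‖ (R3+R4) = 12.34 kΩ.
So V_A = 15.2 × 0.5739 = 8.723 V.
Stage 2 is unloaded, so V_B = V_A · R4/(R3+R4) = 8.723 × 39.9/63.70 = 5.464 V.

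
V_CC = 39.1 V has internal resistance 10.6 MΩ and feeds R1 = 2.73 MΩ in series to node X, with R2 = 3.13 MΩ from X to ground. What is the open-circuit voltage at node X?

R1' = 10.6 + 2.73 = 13.33 MΩ (source resistance + R1).
With X open, the divider is unloaded: V_th = 39.1 × 3.13/16.46 = 7.435 V.

V_th ≈ 7.44 V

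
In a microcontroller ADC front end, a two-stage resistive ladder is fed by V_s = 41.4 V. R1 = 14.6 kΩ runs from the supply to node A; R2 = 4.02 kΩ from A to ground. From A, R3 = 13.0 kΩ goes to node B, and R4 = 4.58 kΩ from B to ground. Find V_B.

The second stage (R3 + R4 = 17.58 kΩ) loads node A in parallel with R2.
R2 ‖ (R3+R4) = 3.272 kΩ.
First divider: V_A = V_s · 3.272/(14.6 + 3.272) = 7.579 V.
Then the unloaded second divider: V_B = V_A × R4/(R3+R4) = 7.579 × 0.2605 = 1.975 V.

V_B ≈ 1.97 V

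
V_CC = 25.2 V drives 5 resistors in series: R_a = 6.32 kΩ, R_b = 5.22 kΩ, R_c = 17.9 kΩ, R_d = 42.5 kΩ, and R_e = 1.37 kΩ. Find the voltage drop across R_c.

V ≈ 6.15 V

Series total: ΣR = 6.32 + 5.22 + 17.9 + 42.5 + 1.37 = 73.31 kΩ.
By the voltage-divider rule, V = 25.2 × 17.90/73.31 = 6.153 V.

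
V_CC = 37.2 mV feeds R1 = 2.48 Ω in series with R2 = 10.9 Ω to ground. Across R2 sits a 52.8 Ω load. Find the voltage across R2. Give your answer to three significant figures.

The load sits in parallel with R2, giving an effective lower resistance R2' = R2·R_L/(R2+R_L) = 9.035 Ω.
Now apply the divider: V_out = 37.2 × 0.7846 = 29.19 mV.

V_out ≈ 29.2 mV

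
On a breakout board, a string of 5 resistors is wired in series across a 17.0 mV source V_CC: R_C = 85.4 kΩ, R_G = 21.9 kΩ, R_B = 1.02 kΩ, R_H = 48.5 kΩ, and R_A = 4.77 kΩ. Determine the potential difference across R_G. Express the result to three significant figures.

Series total: ΣR = 85.4 + 21.9 + 1.02 + 48.5 + 4.77 = 161.6 kΩ.
By the voltage-divider rule, V = 17.0 × 21.90/161.6 = 2.304 mV.

V ≈ 2.30 mV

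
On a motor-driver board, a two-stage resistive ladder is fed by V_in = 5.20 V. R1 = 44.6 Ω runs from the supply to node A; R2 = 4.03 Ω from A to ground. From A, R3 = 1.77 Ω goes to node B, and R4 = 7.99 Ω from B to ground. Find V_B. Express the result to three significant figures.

Looking into the second stage from A: R3 + R4 = 9.760 Ω appears in parallel with R2.
R2 ‖ (R3+R4) = 2.852 Ω.
So V_A = 5.20 × 0.06011 = 0.3126 V.
Then the unloaded second divider: V_B = V_A × R4/(R3+R4) = 0.3126 × 0.8186 = 0.2559 V.

V_B ≈ 0.256 V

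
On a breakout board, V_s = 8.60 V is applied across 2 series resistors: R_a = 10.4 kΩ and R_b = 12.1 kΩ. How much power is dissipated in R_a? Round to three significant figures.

P ≈ 1.52 mW

ΣR = 22.50 kΩ → I = 8.60/22.50 = 0.3822 mA.
V(R_a) = I·R = 3.975 V; P = V·I = 3.975 × 0.3822 = 1.519 mW.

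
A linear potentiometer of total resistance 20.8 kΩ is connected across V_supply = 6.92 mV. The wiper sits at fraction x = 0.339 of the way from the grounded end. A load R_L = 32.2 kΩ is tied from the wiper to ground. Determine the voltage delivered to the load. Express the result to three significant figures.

V_out ≈ 2.05 mV

Lower segment x·R_p = 7.051 kΩ; upper segment (1−x)·R_p = 13.75 kΩ.
(x·R_p) ‖ R_L = 5.785 kΩ.
V_out = 6.92 × 5.785/(13.75 + 5.785) = 2.049 mV.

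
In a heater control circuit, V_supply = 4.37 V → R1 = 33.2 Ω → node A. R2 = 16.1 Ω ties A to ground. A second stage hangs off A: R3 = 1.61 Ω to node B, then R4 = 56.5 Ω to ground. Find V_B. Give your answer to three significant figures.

V_B ≈ 1.17 V

The second stage (R3 + R4 = 58.11 Ω) loads node A in parallel with R2.
R2 ‖ (R3+R4) = 12.61 Ω.
First divider: V_A = V_supply · 12.61/(33.2 + 12.61) = 1.203 V.
Then the unloaded second divider: V_B = V_A × R4/(R3+R4) = 1.203 × 0.9723 = 1.169 V.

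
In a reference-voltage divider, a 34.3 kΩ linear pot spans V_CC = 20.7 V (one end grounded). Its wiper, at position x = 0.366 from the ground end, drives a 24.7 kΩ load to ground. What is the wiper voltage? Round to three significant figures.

Split the track: R_lower = x·R_p = 12.55 kΩ, R_upper = (1−x)·R_p = 21.75 kΩ.
(x·R_p) ‖ R_L = 8.323 kΩ.
V_out = 20.7 × 8.323/(21.75 + 8.323) = 5.730 V.

V_out ≈ 5.73 V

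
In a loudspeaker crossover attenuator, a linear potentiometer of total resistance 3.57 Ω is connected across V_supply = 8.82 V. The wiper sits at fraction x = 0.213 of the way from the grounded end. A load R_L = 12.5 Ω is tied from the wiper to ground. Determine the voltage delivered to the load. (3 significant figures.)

Lower segment x·R_p = 0.7604 Ω; upper segment (1−x)·R_p = 2.810 Ω.
R_L loads the lower segment: effective lower R = 0.7168 Ω.
V_out = 8.82 × 0.7168/(2.810 + 0.7168) = 1.793 V.
(Unloaded: V_out = x·V_supply = 1.88 V.)

V_out ≈ 1.79 V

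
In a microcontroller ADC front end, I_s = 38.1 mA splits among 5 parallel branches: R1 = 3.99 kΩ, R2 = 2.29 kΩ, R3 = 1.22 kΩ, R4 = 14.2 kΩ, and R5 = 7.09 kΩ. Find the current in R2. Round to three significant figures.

I ≈ 9.68 mA

Total conductance ΣG = 1/3.99 + 1/2.29 + 1/1.22 + 1/14.2 + 1/7.09 = 1.718 (units of 1/kΩ).
By the current-divider rule, I = I_s · G_k/ΣG = 38.1 × 0.2541 = 9.682 mA.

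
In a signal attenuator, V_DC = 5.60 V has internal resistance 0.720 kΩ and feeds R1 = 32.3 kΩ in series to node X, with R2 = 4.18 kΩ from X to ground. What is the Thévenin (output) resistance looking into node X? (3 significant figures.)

R_th ≈ 3.71 kΩ

R1' = 0.720 + 32.3 = 33.02 kΩ (source resistance + R1).
With V_DC suppressed (replaced by a short), R_th = R1' ‖ R2 = (33.02 × 4.18)/(33.02 + 4.18) = 3.710 kΩ.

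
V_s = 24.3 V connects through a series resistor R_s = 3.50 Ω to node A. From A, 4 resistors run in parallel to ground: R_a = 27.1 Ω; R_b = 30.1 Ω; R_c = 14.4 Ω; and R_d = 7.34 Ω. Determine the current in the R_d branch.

Parallel bank: R_p = 1/(1/27.1 + 1/30.1 + 1/14.4 + 1/7.34) = 3.626 Ω.
V_A = 24.3 × 3.626/7.126 = 12.36 V.
I(R_d) = V_A / R_d = 12.36/7.34 = 1.685 A.

I ≈ 1.68 A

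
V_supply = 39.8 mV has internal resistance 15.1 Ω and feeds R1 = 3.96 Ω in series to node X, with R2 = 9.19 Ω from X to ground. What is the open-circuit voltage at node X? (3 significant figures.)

R1' = 15.1 + 3.96 = 19.06 Ω (source resistance + R1).
With X open, the divider is unloaded: V_th = 39.8 × 9.19/28.25 = 12.95 mV.

V_th ≈ 12.9 mV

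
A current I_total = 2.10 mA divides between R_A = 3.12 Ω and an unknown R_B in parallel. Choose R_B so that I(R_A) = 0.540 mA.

Two-branch current divider: I_A = I_total · R_B/(R_A + R_B).
0.540/2.10 = R_B/(R_A + R_B) → R_B = R_A · (0.2571)/(1 − 0.2571) = 3.12 × 0.3462 = 1.080 Ω.

R_B ≈ 1.08 Ω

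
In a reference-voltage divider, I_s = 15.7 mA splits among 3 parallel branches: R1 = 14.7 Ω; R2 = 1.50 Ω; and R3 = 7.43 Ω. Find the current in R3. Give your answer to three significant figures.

I ≈ 2.43 mA

ΣG = 1/14.7 + 1/1.50 + 1/7.43 = 0.8693.
R3 takes the fraction G_k/ΣG = 0.1346/0.8693 = 0.1548, so I = 15.7 × 0.1548 = 2.431 mA.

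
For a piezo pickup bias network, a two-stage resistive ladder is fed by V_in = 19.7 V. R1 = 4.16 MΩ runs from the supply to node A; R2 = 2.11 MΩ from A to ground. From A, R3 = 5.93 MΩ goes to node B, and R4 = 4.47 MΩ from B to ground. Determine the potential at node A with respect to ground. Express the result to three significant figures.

V_A ≈ 5.84 V

Looking into the second stage from A: R3 + R4 = 10.40 MΩ appears in parallel with R2.
Effective lower resistance at A: R2 ‖ 10.40 = 1.754 MΩ.
First divider: V_A = V_in · 1.754/(4.16 + 1.754) = 5.843 V.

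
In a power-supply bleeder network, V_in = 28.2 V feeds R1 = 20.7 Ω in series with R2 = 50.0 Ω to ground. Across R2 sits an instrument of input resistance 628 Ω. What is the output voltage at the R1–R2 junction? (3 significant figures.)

R2 ‖ R_L = (50.0 × 628)/(50.0 + 628) = 46.31 Ω.
Voltage divider with the loaded lower leg: V_out = 28.2 × 46.31/(20.7 + 46.31) = 28.2 × 0.6911 = 19.49 V.

V_out ≈ 19.5 V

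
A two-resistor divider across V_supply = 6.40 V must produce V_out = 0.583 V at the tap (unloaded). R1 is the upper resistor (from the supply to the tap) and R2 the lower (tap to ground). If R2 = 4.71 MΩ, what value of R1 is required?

Required fraction k = V_out/V_supply = 0.09109.
Rearranging, R1 = R2·(1−k)/k = 4.71 × 9.978 = 46.99 MΩ.

R1 ≈ 47.0 MΩ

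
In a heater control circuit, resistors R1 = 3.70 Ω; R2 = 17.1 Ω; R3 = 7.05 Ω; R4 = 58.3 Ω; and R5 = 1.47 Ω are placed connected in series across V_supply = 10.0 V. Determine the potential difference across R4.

V ≈ 6.65 V

Series total: ΣR = 3.70 + 17.1 + 7.05 + 58.3 + 1.47 = 87.62 Ω.
Voltage divider: V = V_supply · (58.30 / 87.62) = 10.0 × 0.6654 = 6.654 V.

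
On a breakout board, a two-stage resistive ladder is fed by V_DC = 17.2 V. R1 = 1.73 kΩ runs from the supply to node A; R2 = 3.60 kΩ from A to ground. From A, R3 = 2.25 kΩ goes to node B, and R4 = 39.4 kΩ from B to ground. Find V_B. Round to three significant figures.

V_B ≈ 10.7 V

Looking into the second stage from A: R3 + R4 = 41.65 kΩ appears in parallel with R2.
R2 ‖ (R3+R4) = 3.314 kΩ.
V_A = 17.2 × 3.314/(1.73 + 3.314) = 11.30 V.
V_B = V_A × 0.9460 = 10.69 V.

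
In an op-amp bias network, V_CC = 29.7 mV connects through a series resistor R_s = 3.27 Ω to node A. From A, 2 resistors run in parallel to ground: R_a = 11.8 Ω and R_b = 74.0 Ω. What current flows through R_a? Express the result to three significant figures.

Parallel bank: R_p = 1/(1/11.8 + 1/74.0) = 10.18 Ω.
V_A = 29.7 × 10.18/13.45 = 22.48 mV.
Branch current I = V_A/R_a = 22.48/11.8 = 1.905 mA.

I ≈ 1.90 mA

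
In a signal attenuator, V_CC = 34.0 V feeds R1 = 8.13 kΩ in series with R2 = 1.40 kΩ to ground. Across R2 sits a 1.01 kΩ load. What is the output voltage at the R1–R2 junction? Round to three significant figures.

The load sits in parallel with R2, giving an effective lower resistance R2' = R2·R_L/(R2+R_L) = 0.5867 kΩ.
Then V_out = V_CC · R2'/(R1 + R2') = 34.0 × 0.5867/8.717 = 2.289 V.

V_out ≈ 2.29 V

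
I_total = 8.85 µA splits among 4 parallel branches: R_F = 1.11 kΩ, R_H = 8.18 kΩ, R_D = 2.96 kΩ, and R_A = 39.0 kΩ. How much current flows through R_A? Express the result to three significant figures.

Total conductance ΣG = 1/1.11 + 1/8.18 + 1/2.96 + 1/39.0 = 1.387 (units of 1/kΩ).
Current divider: I(R_A) = I_total · G_k/ΣG = 8.85 × (0.02564/1.387) = 8.85 × 0.01849 = 0.1637 µA.

I ≈ 0.164 µA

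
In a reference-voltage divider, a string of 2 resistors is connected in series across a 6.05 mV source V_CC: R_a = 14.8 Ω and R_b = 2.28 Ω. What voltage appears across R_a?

Total series resistance ΣR = 14.8 + 2.28 = 17.08 Ω.
By the voltage-divider rule, V = 6.05 × 14.80/17.08 = 5.242 mV.

V ≈ 5.24 mV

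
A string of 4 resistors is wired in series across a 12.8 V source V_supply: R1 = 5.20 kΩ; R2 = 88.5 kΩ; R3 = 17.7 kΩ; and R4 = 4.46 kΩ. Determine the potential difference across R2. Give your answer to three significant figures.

V ≈ 9.78 V

Series total: ΣR = 5.20 + 88.5 + 17.7 + 4.46 = 115.9 kΩ.
By the voltage-divider rule, V = 12.8 × 88.50/115.9 = 9.777 V.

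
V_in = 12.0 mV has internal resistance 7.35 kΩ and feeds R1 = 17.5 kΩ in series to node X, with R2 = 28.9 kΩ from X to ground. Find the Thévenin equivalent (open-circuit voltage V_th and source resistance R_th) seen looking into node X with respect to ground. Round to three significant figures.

R1' = 7.35 + 17.5 = 24.85 kΩ (source resistance + R1).
With X open, the divider is unloaded: V_th = 12.0 × 28.9/53.75 = 6.452 mV.
Looking into X with the source shorted: R_th = R1'·R2/(R1'+R2) = 24.85 × 28.9/53.75 = 13.36 kΩ.

V_th ≈ 6.45 mV, R_th ≈ 13.4 kΩ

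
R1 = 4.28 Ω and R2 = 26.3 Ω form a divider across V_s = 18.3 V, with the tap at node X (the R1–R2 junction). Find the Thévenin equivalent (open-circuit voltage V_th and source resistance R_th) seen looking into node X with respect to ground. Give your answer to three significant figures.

With X open, the divider is unloaded: V_th = 18.3 × 26.3/30.58 = 15.74 V.
Looking into X with the source shorted: R_th = R1·R2/(R1+R2) = 4.280 × 26.3/30.58 = 3.681 Ω.

V_th ≈ 15.7 V, R_th ≈ 3.68 Ω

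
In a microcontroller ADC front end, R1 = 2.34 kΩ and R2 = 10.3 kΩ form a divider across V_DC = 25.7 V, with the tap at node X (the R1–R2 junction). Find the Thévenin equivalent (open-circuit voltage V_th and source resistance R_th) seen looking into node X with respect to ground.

V_th is the unloaded tap voltage: V_DC · R2/(R1+R2) = 25.7 × 0.8149 = 20.94 V.
Looking into X with the source shorted: R_th = R1·R2/(R1+R2) = 2.340 × 10.3/12.64 = 1.907 kΩ.

V_th ≈ 20.9 V, R_th ≈ 1.91 kΩ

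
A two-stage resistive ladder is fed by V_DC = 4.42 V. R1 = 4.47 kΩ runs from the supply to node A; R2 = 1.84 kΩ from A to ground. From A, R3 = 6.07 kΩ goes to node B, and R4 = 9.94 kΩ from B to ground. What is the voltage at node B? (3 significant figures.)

Node A sees R2 in parallel with the series input of stage 2, R3 + R4 = 16.01 kΩ.
R2 ‖ (R3+R4) = 1.650 kΩ.
So V_A = 4.42 × 0.2696 = 1.192 V.
V_B = V_A × 0.6209 = 0.7400 V.

V_B ≈ 0.740 V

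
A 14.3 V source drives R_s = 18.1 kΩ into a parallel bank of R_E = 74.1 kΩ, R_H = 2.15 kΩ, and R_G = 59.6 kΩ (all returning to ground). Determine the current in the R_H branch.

I ≈ 0.667 mA

Parallel bank: R_p = 1/(1/74.1 + 1/2.15 + 1/59.6) = 2.019 kΩ.
V_A = 14.3 × 2.019/20.12 = 1.435 V.
Branch current I = V_A/R_H = 1.435/2.15 = 0.6673 mA.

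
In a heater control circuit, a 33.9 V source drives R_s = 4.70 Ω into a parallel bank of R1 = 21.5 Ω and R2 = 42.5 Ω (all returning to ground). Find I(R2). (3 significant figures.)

I ≈ 0.600 A

Equivalent of the parallel group: R_p = 14.28 Ω.
Node voltage V_A = V_supply · R_p/(R_s + R_p) = 33.9 × 0.7523 = 25.50 V.
I(R2) = V_A / R2 = 25.50/42.5 = 0.6001 A.
(Check via current divider: I_total = 1.786 A; share G_k/ΣG = 0.3359 → same result.)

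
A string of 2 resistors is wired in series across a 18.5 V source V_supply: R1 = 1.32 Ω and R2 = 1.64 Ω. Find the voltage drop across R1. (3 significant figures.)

Total series resistance ΣR = 1.32 + 1.64 = 2.960 Ω.
V = V_supply · R/ΣR = 18.5 × 0.4459 = 8.250 V.

V ≈ 8.25 V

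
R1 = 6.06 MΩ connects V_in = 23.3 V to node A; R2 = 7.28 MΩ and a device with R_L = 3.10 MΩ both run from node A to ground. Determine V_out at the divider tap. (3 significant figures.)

The load sits in parallel with R2, giving an effective lower resistance R2' = R2·R_L/(R2+R_L) = 2.174 MΩ.
Voltage divider with the loaded lower leg: V_out = 23.3 × 2.174/(6.06 + 2.174) = 23.3 × 0.2640 = 6.152 V.

V_out ≈ 6.15 V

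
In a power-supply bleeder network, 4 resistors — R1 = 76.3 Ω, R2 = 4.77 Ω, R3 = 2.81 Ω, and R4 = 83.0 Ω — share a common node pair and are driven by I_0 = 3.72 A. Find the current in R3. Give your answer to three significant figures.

I ≈ 2.24 A

Conductances: ΣG = 1/76.3 + 1/4.77 + 1/2.81 + 1/83.0 = 0.5907 (1/Ω).
R3 takes the fraction G_k/ΣG = 0.3559/0.5907 = 0.6025, so I = 3.72 × 0.6025 = 2.241 A.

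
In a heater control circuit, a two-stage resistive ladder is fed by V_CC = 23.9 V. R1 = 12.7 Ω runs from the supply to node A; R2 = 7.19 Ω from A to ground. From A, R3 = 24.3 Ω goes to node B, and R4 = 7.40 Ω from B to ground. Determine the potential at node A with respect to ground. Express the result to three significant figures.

Looking into the second stage from A: R3 + R4 = 31.70 Ω appears in parallel with R2.
R2 ‖ (R3+R4) = 5.861 Ω.
So V_A = 23.9 × 0.3158 = 7.547 V.

V_A ≈ 7.55 V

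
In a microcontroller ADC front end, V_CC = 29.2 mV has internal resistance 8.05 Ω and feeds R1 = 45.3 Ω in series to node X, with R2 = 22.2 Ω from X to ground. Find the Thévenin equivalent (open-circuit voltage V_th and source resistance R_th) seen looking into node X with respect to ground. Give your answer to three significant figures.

V_th ≈ 8.58 mV, R_th ≈ 15.7 Ω

R1' = 8.05 + 45.3 = 53.35 Ω (source resistance + R1).
V_th is the unloaded tap voltage: V_CC · R2/(R1'+R2) = 29.2 × 0.2938 = 8.580 mV.
With V_CC suppressed (replaced by a short), R_th = R1' ‖ R2 = (53.35 × 22.2)/(53.35 + 22.2) = 15.68 Ω.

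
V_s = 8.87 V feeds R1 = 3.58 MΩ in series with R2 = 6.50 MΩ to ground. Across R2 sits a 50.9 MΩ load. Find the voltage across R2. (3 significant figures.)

V_out ≈ 5.47 V

First combine the lower leg with the load: R2 ‖ R_L = 5.764 MΩ.
Voltage divider with the loaded lower leg: V_out = 8.87 × 5.764/(3.58 + 5.764) = 8.87 × 0.6169 = 5.472 V.
(Unloaded it would be 5.72 V; the load pulls it down.)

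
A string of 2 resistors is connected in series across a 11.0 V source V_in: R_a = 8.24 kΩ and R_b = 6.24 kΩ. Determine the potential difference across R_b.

V ≈ 4.74 V

Series total: ΣR = 8.24 + 6.24 = 14.48 kΩ.
V = V_in · R/ΣR = 11.0 × 0.4309 = 4.740 V.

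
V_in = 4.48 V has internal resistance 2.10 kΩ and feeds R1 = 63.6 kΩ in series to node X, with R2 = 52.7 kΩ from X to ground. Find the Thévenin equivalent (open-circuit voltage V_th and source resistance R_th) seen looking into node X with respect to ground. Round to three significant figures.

R1' = 2.10 + 63.6 = 65.70 kΩ (source resistance + R1).
With X open, the divider is unloaded: V_th = 4.48 × 52.7/118.4 = 1.994 V.
With V_in suppressed (replaced by a short), R_th = R1' ‖ R2 = (65.70 × 52.7)/(65.70 + 52.7) = 29.24 kΩ.

V_th ≈ 1.99 V, R_th ≈ 29.2 kΩ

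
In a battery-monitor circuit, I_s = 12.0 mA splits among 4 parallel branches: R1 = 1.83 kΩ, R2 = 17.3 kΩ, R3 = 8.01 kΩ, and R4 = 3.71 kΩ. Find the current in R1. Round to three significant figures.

I ≈ 6.57 mA

Conductances: ΣG = 1/1.83 + 1/17.3 + 1/8.01 + 1/3.71 = 0.9986 (1/kΩ).
Current divider: I(R1) = I_s · G_k/ΣG = 12.0 × (0.5464/0.9986) = 12.0 × 0.5472 = 6.566 mA.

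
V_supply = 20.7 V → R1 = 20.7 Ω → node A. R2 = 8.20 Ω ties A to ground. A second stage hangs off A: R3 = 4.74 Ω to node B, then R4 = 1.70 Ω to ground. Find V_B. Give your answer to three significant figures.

The second stage (R3 + R4 = 6.440 Ω) loads node A in parallel with R2.
Effective lower resistance at A: R2 ‖ 6.440 = 3.607 Ω.
First divider: V_A = V_supply · 3.607/(20.7 + 3.607) = 3.072 V.
Then the unloaded second divider: V_B = V_A × R4/(R3+R4) = 3.072 × 0.2640 = 0.8109 V.

V_B ≈ 0.811 V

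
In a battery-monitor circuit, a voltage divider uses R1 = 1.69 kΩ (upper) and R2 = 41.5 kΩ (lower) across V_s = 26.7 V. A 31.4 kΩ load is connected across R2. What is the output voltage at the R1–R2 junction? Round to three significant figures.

First combine the lower leg with the load: R2 ‖ R_L = 17.88 kΩ.
Now apply the divider: V_out = 26.7 × 0.9136 = 24.39 V.

V_out ≈ 24.4 V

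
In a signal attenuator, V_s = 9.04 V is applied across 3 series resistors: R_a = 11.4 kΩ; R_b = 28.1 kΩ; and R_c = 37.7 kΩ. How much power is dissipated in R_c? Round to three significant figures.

P ≈ 0.517 mW

ΣR = 77.20 kΩ → I = 9.04/77.20 = 0.1171 mA.
V(R_c) = I·R = 4.415 V; P = V·I = 4.415 × 0.1171 = 0.5169 mW.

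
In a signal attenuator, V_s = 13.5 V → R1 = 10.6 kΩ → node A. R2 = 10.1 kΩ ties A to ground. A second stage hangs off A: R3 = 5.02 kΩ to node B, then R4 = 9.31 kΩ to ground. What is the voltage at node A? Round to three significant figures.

The second stage (R3 + R4 = 14.33 kΩ) loads node A in parallel with R2.
R2 ‖ (R3+R4) = 5.924 kΩ.
V_A = 13.5 × 5.924/(10.6 + 5.924) = 4.840 V.

V_A ≈ 4.84 V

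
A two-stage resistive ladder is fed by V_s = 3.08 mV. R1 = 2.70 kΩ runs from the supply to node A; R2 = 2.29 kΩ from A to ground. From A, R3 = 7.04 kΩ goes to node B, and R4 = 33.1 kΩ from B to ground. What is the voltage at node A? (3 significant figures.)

Node A sees R2 in parallel with the series input of stage 2, R3 + R4 = 40.14 kΩ.
R2 ‖ (R3+R4) = 2.166 kΩ.
V_A = 3.08 × 2.166/(2.70 + 2.166) = 1.371 mV.

V_A ≈ 1.37 mV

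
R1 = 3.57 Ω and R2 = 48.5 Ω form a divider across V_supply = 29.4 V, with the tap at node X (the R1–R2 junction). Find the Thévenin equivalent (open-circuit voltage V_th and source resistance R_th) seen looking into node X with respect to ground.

V_th ≈ 27.4 V, R_th ≈ 3.33 Ω

Open-circuit (no load on X): V_th = V_supply · R2/(R1 + R2) = 29.4 × 48.5/(3.570 + 48.5) = 27.38 V.
Zeroing V_supply shorts the top of R1 to ground, so R_th = R1 ‖ R2 = 3.325 Ω.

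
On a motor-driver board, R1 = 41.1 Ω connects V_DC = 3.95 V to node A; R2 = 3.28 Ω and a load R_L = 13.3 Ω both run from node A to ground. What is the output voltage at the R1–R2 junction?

The load sits in parallel with R2, giving an effective lower resistance R2' = R2·R_L/(R2+R_L) = 2.631 Ω.
Now apply the divider: V_out = 3.95 × 0.06017 = 0.2377 V.
(Unloaded it would be 0.292 V; the load pulls it down.)

V_out ≈ 0.238 V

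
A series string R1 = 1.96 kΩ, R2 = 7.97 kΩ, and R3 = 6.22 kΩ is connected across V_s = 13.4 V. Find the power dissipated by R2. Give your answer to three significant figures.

P ≈ 5.49 mW

Series current I = V_s/ΣR = 13.4/16.15 = 0.8297 mA.
V(R2) = I·R = 6.613 V; P = V·I = 6.613 × 0.8297 = 5.487 mW.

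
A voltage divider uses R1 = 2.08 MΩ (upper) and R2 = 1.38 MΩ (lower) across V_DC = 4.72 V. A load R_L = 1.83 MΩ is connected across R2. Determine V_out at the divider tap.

The load sits in parallel with R2, giving an effective lower resistance R2' = R2·R_L/(R2+R_L) = 0.7867 MΩ.
Voltage divider with the loaded lower leg: V_out = 4.72 × 0.7867/(2.08 + 0.7867) = 4.72 × 0.2744 = 1.295 V.

V_out ≈ 1.30 V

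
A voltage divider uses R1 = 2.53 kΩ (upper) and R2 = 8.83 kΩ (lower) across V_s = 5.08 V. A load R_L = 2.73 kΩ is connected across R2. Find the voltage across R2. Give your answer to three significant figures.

V_out ≈ 2.30 V

The load sits in parallel with R2, giving an effective lower resistance R2' = R2·R_L/(R2+R_L) = 2.085 kΩ.
Voltage divider with the loaded lower leg: V_out = 5.08 × 2.085/(2.53 + 2.085) = 5.08 × 0.4518 = 2.295 V.
(Unloaded it would be 3.95 V; the load pulls it down.)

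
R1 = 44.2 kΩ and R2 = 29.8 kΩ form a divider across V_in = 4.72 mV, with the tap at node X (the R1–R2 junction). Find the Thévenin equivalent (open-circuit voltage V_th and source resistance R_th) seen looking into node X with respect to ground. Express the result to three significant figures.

V_th ≈ 1.90 mV, R_th ≈ 17.8 kΩ

With X open, the divider is unloaded: V_th = 4.72 × 29.8/74.00 = 1.901 mV.
Zeroing V_in shorts the top of R1 to ground, so R_th = R1 ‖ R2 = 17.80 kΩ.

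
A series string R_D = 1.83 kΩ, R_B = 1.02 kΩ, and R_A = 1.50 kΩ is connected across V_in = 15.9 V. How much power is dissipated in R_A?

The common current is I = 15.9/4.350 = 3.655 mA.
P(R_A) = I²·R_A = (3.655)² × 1.50 = 20.04 mW.

P ≈ 20.0 mW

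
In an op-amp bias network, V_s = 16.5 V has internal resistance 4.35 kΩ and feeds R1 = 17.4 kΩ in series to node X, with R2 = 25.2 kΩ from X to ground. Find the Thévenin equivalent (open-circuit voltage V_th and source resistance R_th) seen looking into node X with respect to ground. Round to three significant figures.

V_th ≈ 8.86 V, R_th ≈ 11.7 kΩ

R1' = 4.35 + 17.4 = 21.75 kΩ (source resistance + R1).
With X open, the divider is unloaded: V_th = 16.5 × 25.2/46.95 = 8.856 V.
Zeroing V_s shorts the top of R1' to ground, so R_th = R1' ‖ R2 = 11.67 kΩ.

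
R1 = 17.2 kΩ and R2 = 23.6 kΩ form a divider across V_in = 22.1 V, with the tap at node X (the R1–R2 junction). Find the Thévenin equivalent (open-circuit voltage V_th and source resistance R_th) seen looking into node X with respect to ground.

With X open, the divider is unloaded: V_th = 22.1 × 23.6/40.80 = 12.78 V.
Looking into X with the source shorted: R_th = R1·R2/(R1+R2) = 17.20 × 23.6/40.80 = 9.949 kΩ.

V_th ≈ 12.8 V, R_th ≈ 9.95 kΩ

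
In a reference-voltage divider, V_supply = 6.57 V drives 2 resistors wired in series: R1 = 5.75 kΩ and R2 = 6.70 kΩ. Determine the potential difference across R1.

V ≈ 3.03 V

ΣR = 5.75 + 6.70 = 12.45 kΩ.
V = V_supply · R/ΣR = 6.57 × 0.4618 = 3.034 V.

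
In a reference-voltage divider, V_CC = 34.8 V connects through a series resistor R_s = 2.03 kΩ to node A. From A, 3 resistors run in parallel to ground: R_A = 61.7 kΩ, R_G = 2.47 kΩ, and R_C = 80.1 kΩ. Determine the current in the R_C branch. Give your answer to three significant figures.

Equivalent of the parallel group: R_p = 2.307 kΩ.
V_A by voltage divider: V_A = 34.8 × 2.307/(2.03 + 2.307) = 18.51 V.
I(R_C) = V_A / R_C = 18.51/80.1 = 0.2311 mA.
(Check via current divider: I_total = 8.025 mA; share G_k/ΣG = 0.02880 → same result.)

I ≈ 0.231 mA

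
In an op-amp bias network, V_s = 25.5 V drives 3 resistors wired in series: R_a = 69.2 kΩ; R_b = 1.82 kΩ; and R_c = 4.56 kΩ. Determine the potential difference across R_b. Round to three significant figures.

Series total: ΣR = 69.2 + 1.82 + 4.56 = 75.58 kΩ.
Voltage divider: V = V_s · (1.820 / 75.58) = 25.5 × 0.02408 = 0.6141 V.

V ≈ 0.614 V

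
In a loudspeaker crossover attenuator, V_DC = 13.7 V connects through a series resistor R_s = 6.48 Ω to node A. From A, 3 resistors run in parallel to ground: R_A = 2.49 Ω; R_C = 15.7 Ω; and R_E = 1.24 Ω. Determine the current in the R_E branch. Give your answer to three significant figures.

I ≈ 1.20 A

Equivalent of the parallel group: R_p = 0.7863 Ω.
V_A = 13.7 × 0.7863/7.266 = 1.483 V.
I(R_E) = V_A / R_E = 1.483/1.24 = 1.196 A.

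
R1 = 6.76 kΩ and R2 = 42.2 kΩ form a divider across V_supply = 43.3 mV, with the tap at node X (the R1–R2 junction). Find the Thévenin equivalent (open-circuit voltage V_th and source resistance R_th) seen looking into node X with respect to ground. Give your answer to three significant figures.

With X open, the divider is unloaded: V_th = 43.3 × 42.2/48.96 = 37.32 mV.
With V_supply suppressed (replaced by a short), R_th = R1 ‖ R2 = (6.760 × 42.2)/(6.760 + 42.2) = 5.827 kΩ.

V_th ≈ 37.3 mV, R_th ≈ 5.83 kΩ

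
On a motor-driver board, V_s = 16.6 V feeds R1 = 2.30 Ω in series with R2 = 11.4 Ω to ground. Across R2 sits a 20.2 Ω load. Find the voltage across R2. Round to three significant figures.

First combine the lower leg with the load: R2 ‖ R_L = 7.287 Ω.
Then V_out = V_s · R2'/(R1 + R2') = 16.6 × 7.287/9.587 = 12.62 V.
(Unloaded it would be 13.8 V; the load pulls it down.)

V_out ≈ 12.6 V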